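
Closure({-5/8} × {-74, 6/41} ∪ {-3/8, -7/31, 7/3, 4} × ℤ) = ({-5/8} × {-74, 6/41}) ∪ ({-3/8, -7/31, 7/3, 4} × ℤ)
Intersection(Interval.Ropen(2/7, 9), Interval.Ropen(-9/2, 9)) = Interval.Ropen(2/7, 9)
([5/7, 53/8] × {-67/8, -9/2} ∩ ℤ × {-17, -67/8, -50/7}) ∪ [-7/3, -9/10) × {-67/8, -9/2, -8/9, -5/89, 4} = ({1, 2, …, 6} × {-67/8}) ∪ ([-7/3, -9/10) × {-67/8, -9/2, -8/9, -5/89, 4})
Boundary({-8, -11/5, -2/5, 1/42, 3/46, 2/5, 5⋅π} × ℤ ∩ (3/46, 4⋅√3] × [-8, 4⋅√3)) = {2/5} × {-8, -7, …, 6}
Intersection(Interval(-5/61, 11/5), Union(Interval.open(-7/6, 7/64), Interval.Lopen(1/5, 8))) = Union(Interval.Ropen(-5/61, 7/64), Interval.Lopen(1/5, 11/5))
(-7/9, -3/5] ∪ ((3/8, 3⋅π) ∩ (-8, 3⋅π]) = (-7/9, -3/5] ∪ (3/8, 3⋅π)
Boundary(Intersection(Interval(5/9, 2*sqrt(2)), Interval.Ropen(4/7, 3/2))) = {4/7, 3/2}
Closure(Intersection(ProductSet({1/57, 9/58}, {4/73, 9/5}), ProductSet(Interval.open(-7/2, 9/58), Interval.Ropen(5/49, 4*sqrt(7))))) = ProductSet({1/57}, {9/5})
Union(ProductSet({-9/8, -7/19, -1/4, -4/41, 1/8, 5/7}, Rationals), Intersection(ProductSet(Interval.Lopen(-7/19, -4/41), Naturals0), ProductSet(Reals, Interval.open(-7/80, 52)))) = Union(ProductSet({-9/8, -7/19, -1/4, -4/41, 1/8, 5/7}, Rationals), ProductSet(Interval.Lopen(-7/19, -4/41), Range(0, 52, 1)))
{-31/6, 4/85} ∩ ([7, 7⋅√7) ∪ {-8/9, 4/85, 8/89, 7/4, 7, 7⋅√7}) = {4/85}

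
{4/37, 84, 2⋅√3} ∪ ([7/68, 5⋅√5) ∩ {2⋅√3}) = {4/37, 84, 2⋅√3}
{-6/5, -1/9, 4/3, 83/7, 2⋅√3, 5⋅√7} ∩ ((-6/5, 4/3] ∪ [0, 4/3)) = {-1/9, 4/3}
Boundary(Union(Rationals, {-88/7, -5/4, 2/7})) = Reals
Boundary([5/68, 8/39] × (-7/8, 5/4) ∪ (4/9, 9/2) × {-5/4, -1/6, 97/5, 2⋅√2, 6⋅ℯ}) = ({5/68, 8/39} × [-7/8, 5/4]) ∪ ([5/68, 8/39] × {-7/8, 5/4}) ∪ ([4/9, 9/2] × {-5/4, -1/6, 97/5, 2⋅√2, 6⋅ℯ})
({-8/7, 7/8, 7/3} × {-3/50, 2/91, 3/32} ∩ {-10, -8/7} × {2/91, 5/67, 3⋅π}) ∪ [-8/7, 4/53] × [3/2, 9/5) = ({-8/7} × {2/91}) ∪ ([-8/7, 4/53] × [3/2, 9/5))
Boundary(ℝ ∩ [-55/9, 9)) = {-55/9, 9}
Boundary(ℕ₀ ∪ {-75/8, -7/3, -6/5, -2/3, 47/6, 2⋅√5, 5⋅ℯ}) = {-75/8, -7/3, -6/5, -2/3, 47/6, 2⋅√5, 5⋅ℯ} ∪ ℕ₀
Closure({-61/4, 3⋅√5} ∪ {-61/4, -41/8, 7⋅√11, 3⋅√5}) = {-61/4, -41/8, 7⋅√11, 3⋅√5}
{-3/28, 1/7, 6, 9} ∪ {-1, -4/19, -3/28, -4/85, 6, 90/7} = {-1, -4/19, -3/28, -4/85, 1/7, 6, 9, 90/7}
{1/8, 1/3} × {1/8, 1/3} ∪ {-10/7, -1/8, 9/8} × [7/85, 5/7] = ({1/8, 1/3} × {1/8, 1/3}) ∪ ({-10/7, -1/8, 9/8} × [7/85, 5/7])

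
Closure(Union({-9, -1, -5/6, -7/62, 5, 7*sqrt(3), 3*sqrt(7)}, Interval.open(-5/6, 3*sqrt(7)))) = Union({-9, -1, 7*sqrt(3)}, Interval(-5/6, 3*sqrt(7)))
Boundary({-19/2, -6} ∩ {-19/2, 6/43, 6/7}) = {-19/2}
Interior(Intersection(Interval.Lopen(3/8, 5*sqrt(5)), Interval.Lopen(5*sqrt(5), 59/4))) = EmptySet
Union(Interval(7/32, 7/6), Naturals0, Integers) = Union(Integers, Interval(7/32, 7/6))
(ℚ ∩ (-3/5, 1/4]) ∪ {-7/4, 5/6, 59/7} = {-7/4, 5/6, 59/7} ∪ (ℚ ∩ (-3/5, 1/4])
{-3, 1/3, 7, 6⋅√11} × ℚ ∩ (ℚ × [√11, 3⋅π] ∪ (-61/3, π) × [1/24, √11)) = ({-3, 1/3} × (ℚ ∩ [1/24, √11))) ∪ ({-3, 1/3, 7} × (ℚ ∩ [√11, 3⋅π]))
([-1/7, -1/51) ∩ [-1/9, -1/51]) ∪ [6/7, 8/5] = [-1/9, -1/51) ∪ [6/7, 8/5]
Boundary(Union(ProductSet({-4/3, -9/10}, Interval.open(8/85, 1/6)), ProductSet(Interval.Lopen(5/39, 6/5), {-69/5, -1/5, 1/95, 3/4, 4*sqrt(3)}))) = Union(ProductSet({-4/3, -9/10}, Interval(8/85, 1/6)), ProductSet(Interval(5/39, 6/5), {-69/5, -1/5, 1/95, 3/4, 4*sqrt(3)}))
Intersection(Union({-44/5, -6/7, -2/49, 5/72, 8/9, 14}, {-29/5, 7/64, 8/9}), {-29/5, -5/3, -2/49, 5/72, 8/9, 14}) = {-29/5, -2/49, 5/72, 8/9, 14}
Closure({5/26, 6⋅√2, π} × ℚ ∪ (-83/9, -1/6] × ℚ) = ([-83/9, -1/6] ∪ {5/26, 6⋅√2, π}) × ℝ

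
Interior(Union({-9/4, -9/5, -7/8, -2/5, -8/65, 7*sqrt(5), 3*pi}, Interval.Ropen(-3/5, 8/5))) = Interval.open(-3/5, 8/5)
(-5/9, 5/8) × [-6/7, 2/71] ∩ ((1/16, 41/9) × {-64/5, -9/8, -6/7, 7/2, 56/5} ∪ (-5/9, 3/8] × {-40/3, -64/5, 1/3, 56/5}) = (1/16, 5/8) × {-6/7}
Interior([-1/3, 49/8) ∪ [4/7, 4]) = (-1/3, 49/8)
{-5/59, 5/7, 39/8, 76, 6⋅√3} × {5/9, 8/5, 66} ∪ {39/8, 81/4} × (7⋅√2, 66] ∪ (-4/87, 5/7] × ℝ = ((-4/87, 5/7] × ℝ) ∪ ({39/8, 81/4} × (7⋅√2, 66]) ∪ ({-5/59, 5/7, 39/8, 76, 6⋅√3} × {5/9, 8/5, 66})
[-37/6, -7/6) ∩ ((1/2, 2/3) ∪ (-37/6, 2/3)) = (-37/6, -7/6)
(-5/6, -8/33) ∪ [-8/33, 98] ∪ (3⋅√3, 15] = (-5/6, 98]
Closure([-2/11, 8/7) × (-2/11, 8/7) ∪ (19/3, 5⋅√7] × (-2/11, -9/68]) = ({-2/11, 8/7} × [-2/11, 8/7]) ∪ ([-2/11, 8/7] × {-2/11, 8/7}) ∪ ([-2/11, 8/7) × (-2/11, 8/7)) ∪ ({19/3, 5⋅√7} × [-2/11, -9/68]) ∪ ([19/3, 5⋅√7] × {-2/11, -9/68}) ∪ ((19/3, 5⋅√7] × (-2/11, -9/68])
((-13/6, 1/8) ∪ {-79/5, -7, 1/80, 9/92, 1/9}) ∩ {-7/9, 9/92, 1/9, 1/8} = {-7/9, 9/92, 1/9}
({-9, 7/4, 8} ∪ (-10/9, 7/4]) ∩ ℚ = {-9, 8} ∪ (ℚ ∩ (-10/9, 7/4])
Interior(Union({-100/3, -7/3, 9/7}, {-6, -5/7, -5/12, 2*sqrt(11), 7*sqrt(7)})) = EmptySet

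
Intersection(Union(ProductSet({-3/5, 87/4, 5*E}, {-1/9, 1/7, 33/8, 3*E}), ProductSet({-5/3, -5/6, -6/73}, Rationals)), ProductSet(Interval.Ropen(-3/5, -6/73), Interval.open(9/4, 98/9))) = ProductSet({-3/5}, {33/8, 3*E})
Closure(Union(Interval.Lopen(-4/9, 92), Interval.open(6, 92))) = Interval(-4/9, 92)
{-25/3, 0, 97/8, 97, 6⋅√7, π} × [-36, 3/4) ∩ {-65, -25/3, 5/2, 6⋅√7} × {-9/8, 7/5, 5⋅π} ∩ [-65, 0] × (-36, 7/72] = {-25/3} × {-9/8}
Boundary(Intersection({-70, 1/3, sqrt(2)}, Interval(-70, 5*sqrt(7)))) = {-70, 1/3, sqrt(2)}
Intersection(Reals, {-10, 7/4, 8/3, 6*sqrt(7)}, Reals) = {-10, 7/4, 8/3, 6*sqrt(7)}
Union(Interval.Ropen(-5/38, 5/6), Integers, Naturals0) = Union(Integers, Interval.Ropen(-5/38, 5/6))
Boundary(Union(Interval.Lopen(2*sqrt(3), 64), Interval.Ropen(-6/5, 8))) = {-6/5, 64}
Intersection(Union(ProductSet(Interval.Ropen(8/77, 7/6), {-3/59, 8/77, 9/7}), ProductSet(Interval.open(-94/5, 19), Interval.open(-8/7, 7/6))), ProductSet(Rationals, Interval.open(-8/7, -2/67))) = ProductSet(Intersection(Interval.open(-94/5, 19), Rationals), Interval.open(-8/7, -2/67))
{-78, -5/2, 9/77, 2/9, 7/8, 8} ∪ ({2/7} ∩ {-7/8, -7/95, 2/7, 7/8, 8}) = {-78, -5/2, 9/77, 2/9, 2/7, 7/8, 8}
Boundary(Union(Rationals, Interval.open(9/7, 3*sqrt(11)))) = Union(Interval(-oo, 9/7), Interval(3*sqrt(11), oo))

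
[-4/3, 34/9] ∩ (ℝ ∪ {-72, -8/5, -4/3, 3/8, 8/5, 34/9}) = [-4/3, 34/9]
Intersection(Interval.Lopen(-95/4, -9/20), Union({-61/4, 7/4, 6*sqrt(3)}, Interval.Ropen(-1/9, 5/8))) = {-61/4}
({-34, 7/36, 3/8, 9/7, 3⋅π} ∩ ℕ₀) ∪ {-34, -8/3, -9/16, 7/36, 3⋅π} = {-34, -8/3, -9/16, 7/36, 3⋅π}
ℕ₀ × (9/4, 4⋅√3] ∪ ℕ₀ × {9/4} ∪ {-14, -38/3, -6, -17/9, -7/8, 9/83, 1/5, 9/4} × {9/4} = (ℕ₀ × [9/4, 4⋅√3]) ∪ ({-14, -38/3, -6, -17/9, -7/8, 9/83, 1/5, 9/4} × {9/4})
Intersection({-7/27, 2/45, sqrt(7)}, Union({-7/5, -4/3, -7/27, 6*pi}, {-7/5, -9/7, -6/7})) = {-7/27}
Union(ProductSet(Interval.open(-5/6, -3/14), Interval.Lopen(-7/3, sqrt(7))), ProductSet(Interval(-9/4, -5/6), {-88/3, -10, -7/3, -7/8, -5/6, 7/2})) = Union(ProductSet(Interval(-9/4, -5/6), {-88/3, -10, -7/3, -7/8, -5/6, 7/2}), ProductSet(Interval.open(-5/6, -3/14), Interval.Lopen(-7/3, sqrt(7))))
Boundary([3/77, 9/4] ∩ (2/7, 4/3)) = {2/7, 4/3}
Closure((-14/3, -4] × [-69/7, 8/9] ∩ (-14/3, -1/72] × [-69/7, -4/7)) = ({-14/3, -4} × [-69/7, -4/7]) ∪ ([-14/3, -4] × {-69/7, -4/7}) ∪ ((-14/3, -4] × [-69/7, -4/7))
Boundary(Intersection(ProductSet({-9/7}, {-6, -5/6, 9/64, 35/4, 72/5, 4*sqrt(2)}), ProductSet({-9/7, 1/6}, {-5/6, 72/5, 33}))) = ProductSet({-9/7}, {-5/6, 72/5})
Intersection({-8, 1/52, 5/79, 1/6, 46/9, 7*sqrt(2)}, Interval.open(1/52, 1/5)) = {5/79, 1/6}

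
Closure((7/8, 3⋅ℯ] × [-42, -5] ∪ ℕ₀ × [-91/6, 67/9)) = (ℕ₀ × [-91/6, 67/9]) ∪ ([7/8, 3⋅ℯ] × [-42, -5])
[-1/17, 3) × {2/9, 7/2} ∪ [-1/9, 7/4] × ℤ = ([-1/9, 7/4] × ℤ) ∪ ([-1/17, 3) × {2/9, 7/2})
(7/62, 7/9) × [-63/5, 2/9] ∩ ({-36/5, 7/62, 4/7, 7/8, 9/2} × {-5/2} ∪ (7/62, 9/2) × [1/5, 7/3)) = ({4/7} × {-5/2}) ∪ ((7/62, 7/9) × [1/5, 2/9])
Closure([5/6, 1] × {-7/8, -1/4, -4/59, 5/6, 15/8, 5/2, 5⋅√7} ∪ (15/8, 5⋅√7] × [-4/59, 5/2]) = ([15/8, 5⋅√7] × [-4/59, 5/2]) ∪ ([5/6, 1] × {-7/8, -1/4, -4/59, 5/6, 15/8, 5/2, 5⋅√7})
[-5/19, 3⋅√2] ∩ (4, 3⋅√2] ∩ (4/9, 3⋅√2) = (4, 3⋅√2)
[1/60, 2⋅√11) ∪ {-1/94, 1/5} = {-1/94} ∪ [1/60, 2⋅√11)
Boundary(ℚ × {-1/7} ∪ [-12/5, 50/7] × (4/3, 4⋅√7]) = (ℝ × {-1/7}) ∪ ({-12/5, 50/7} × [4/3, 4⋅√7]) ∪ ([-12/5, 50/7] × {4/3, 4⋅√7})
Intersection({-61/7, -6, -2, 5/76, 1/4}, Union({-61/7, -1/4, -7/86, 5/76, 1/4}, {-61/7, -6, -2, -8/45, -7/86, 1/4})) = {-61/7, -6, -2, 5/76, 1/4}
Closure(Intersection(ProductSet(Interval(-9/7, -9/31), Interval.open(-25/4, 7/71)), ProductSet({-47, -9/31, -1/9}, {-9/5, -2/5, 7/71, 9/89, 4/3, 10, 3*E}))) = ProductSet({-9/31}, {-9/5, -2/5})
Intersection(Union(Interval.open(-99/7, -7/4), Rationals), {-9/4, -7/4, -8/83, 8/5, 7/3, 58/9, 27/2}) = {-9/4, -7/4, -8/83, 8/5, 7/3, 58/9, 27/2}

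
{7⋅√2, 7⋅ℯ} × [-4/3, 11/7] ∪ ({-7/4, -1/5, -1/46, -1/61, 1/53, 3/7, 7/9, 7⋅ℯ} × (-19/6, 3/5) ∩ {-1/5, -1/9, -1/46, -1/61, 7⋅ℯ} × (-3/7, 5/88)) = ({-1/5, -1/46, -1/61, 7⋅ℯ} × (-3/7, 5/88)) ∪ ({7⋅√2, 7⋅ℯ} × [-4/3, 11/7])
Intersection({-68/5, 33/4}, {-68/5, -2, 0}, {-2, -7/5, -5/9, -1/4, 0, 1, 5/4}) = EmptySet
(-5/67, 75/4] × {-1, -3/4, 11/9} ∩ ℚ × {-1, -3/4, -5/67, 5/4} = (ℚ ∩ (-5/67, 75/4]) × {-1, -3/4}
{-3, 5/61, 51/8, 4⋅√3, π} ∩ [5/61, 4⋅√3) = {5/61, 51/8, π}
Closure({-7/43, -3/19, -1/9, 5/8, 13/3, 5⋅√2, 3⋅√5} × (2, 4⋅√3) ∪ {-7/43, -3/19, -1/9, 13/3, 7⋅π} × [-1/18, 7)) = ({-7/43, -3/19, -1/9, 13/3, 7⋅π} × [-1/18, 7]) ∪ ({-7/43, -3/19, -1/9, 5/8, 13/3, 5⋅√2, 3⋅√5} × [2, 4⋅√3])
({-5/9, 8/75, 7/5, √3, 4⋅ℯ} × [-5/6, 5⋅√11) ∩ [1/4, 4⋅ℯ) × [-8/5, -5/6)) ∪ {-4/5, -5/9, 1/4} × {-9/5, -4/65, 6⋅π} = {-4/5, -5/9, 1/4} × {-9/5, -4/65, 6⋅π}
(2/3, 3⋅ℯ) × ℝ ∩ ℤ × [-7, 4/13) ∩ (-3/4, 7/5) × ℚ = {1} × (ℚ ∩ [-7, 4/13))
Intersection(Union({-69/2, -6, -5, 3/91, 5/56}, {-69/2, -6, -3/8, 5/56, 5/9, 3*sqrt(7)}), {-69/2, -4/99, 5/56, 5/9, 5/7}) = {-69/2, 5/56, 5/9}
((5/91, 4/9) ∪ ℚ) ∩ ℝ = ℚ ∪ [5/91, 4/9]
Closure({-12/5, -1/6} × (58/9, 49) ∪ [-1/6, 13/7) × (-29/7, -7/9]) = ({-12/5, -1/6} × [58/9, 49]) ∪ ({-1/6, 13/7} × [-29/7, -7/9]) ∪ ([-1/6, 13/7] × {-29/7, -7/9}) ∪ ([-1/6, 13/7) × (-29/7, -7/9])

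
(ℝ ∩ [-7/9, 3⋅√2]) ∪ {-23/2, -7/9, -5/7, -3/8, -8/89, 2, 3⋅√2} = {-23/2} ∪ [-7/9, 3⋅√2]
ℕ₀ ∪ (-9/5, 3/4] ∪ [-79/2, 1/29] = [-79/2, 3/4] ∪ ℕ₀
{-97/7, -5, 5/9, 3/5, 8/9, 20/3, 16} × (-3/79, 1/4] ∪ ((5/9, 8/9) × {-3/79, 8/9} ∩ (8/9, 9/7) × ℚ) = {-97/7, -5, 5/9, 3/5, 8/9, 20/3, 16} × (-3/79, 1/4]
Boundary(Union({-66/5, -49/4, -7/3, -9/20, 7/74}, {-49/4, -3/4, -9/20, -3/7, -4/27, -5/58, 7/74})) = {-66/5, -49/4, -7/3, -3/4, -9/20, -3/7, -4/27, -5/58, 7/74}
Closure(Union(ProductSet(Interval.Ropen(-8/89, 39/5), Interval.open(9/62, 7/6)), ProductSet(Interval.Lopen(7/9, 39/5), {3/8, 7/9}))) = Union(ProductSet({-8/89, 39/5}, Interval(9/62, 7/6)), ProductSet(Interval(-8/89, 39/5), {9/62, 7/6}), ProductSet(Interval.Ropen(-8/89, 39/5), Interval.open(9/62, 7/6)), ProductSet(Interval.Lopen(7/9, 39/5), {3/8, 7/9}))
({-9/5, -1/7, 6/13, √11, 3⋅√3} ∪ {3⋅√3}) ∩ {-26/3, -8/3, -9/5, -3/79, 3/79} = {-9/5}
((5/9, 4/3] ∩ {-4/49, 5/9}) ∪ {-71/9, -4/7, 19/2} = {-71/9, -4/7, 19/2}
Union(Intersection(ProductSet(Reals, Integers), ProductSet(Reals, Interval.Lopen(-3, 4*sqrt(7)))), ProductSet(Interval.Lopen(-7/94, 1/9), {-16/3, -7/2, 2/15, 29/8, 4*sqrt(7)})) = Union(ProductSet(Interval.Lopen(-7/94, 1/9), {-16/3, -7/2, 2/15, 29/8, 4*sqrt(7)}), ProductSet(Reals, Range(-2, 11, 1)))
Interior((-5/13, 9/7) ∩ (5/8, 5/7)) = (5/8, 5/7)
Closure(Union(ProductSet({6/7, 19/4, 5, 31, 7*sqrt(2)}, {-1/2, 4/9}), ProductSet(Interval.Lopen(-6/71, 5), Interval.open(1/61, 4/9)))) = Union(ProductSet({-6/71, 5}, Interval(1/61, 4/9)), ProductSet({6/7, 19/4, 5, 31, 7*sqrt(2)}, {-1/2, 4/9}), ProductSet(Interval(-6/71, 5), {1/61, 4/9}), ProductSet(Interval.Lopen(-6/71, 5), Interval.open(1/61, 4/9)))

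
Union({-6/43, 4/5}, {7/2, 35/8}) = {-6/43, 4/5, 7/2, 35/8}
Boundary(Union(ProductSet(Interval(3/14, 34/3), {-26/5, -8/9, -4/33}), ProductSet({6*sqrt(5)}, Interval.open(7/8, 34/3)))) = Union(ProductSet({6*sqrt(5)}, Interval(7/8, 34/3)), ProductSet(Interval(3/14, 34/3), {-26/5, -8/9, -4/33}))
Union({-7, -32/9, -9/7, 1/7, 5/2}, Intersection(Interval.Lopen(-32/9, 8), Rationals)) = Union({-7, -32/9}, Intersection(Interval.Lopen(-32/9, 8), Rationals))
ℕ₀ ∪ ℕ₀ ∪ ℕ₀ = ℕ₀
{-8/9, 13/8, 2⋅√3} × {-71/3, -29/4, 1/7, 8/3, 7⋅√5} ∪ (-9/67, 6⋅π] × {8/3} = ((-9/67, 6⋅π] × {8/3}) ∪ ({-8/9, 13/8, 2⋅√3} × {-71/3, -29/4, 1/7, 8/3, 7⋅√5})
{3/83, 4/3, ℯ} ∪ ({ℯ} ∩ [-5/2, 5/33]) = {3/83, 4/3, ℯ}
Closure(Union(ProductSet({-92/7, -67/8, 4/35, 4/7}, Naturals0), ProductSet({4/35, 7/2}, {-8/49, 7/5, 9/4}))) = Union(ProductSet({4/35, 7/2}, {-8/49, 7/5, 9/4}), ProductSet({-92/7, -67/8, 4/35, 4/7}, Naturals0))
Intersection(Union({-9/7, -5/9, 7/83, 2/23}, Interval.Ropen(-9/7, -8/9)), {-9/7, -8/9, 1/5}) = {-9/7}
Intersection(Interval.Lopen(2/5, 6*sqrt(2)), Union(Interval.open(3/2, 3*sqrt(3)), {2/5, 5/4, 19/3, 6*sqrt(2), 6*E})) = Union({5/4, 19/3, 6*sqrt(2)}, Interval.open(3/2, 3*sqrt(3)))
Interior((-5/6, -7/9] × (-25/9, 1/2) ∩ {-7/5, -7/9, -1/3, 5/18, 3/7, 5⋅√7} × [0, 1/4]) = ∅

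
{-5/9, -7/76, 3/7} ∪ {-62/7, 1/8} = {-62/7, -5/9, -7/76, 1/8, 3/7}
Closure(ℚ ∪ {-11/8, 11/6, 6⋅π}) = ℝ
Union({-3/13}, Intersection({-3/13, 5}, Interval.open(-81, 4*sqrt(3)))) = {-3/13, 5}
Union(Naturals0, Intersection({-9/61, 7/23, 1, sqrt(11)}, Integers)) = Naturals0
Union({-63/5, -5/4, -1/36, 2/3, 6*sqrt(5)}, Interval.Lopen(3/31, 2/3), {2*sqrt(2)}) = Union({-63/5, -5/4, -1/36, 2*sqrt(2), 6*sqrt(5)}, Interval.Lopen(3/31, 2/3))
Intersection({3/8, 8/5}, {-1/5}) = EmptySet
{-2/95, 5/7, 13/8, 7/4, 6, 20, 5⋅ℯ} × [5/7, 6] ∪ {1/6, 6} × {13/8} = ({1/6, 6} × {13/8}) ∪ ({-2/95, 5/7, 13/8, 7/4, 6, 20, 5⋅ℯ} × [5/7, 6])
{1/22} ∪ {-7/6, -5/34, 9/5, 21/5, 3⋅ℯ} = {-7/6, -5/34, 1/22, 9/5, 21/5, 3⋅ℯ}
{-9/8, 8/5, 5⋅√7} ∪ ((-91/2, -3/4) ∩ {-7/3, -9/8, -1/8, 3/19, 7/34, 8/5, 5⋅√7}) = {-7/3, -9/8, 8/5, 5⋅√7}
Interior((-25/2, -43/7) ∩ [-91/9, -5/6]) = (-91/9, -43/7)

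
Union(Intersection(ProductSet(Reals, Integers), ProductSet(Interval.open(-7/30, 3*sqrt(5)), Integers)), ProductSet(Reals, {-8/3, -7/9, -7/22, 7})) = Union(ProductSet(Interval.open(-7/30, 3*sqrt(5)), Integers), ProductSet(Reals, {-8/3, -7/9, -7/22, 7}))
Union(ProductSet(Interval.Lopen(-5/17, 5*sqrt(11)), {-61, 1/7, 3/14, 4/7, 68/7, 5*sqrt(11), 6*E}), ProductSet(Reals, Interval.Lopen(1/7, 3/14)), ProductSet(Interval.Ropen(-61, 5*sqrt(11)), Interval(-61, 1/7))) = Union(ProductSet(Interval.Ropen(-61, 5*sqrt(11)), Interval(-61, 1/7)), ProductSet(Interval.Lopen(-5/17, 5*sqrt(11)), {-61, 1/7, 3/14, 4/7, 68/7, 5*sqrt(11), 6*E}), ProductSet(Reals, Interval.Lopen(1/7, 3/14)))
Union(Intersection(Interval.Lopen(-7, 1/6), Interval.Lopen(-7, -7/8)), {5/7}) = Union({5/7}, Interval.Lopen(-7, -7/8))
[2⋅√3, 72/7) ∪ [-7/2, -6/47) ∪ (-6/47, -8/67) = [-7/2, -6/47) ∪ (-6/47, -8/67) ∪ [2⋅√3, 72/7)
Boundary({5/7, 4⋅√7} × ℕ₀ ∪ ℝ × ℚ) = ℝ × ℝ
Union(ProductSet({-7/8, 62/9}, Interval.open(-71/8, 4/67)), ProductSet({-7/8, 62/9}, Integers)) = ProductSet({-7/8, 62/9}, Union(Integers, Interval.open(-71/8, 4/67)))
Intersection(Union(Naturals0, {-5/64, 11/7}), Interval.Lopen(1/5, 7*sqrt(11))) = Union({11/7}, Range(1, 24, 1))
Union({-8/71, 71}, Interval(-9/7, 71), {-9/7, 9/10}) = Interval(-9/7, 71)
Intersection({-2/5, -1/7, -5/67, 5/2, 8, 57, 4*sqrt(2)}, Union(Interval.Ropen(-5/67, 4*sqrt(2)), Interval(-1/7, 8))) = {-1/7, -5/67, 5/2, 8, 4*sqrt(2)}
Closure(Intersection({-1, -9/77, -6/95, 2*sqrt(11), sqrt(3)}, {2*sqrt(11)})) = {2*sqrt(11)}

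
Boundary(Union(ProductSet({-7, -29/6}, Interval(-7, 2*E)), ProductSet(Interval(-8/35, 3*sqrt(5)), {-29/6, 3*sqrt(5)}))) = Union(ProductSet({-7, -29/6}, Interval(-7, 2*E)), ProductSet(Interval(-8/35, 3*sqrt(5)), {-29/6, 3*sqrt(5)}))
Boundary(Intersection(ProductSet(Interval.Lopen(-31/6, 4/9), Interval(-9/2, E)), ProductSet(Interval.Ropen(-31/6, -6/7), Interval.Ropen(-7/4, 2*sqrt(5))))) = Union(ProductSet({-31/6, -6/7}, Interval(-7/4, E)), ProductSet(Interval(-31/6, -6/7), {-7/4, E}))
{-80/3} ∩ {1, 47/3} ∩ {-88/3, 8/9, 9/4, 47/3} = ∅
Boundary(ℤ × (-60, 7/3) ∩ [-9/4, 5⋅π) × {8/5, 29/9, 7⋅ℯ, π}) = {-2, -1, …, 15} × {8/5}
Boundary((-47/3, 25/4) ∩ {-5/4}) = {-5/4}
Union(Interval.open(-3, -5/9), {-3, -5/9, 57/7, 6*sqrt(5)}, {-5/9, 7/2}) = Union({7/2, 57/7, 6*sqrt(5)}, Interval(-3, -5/9))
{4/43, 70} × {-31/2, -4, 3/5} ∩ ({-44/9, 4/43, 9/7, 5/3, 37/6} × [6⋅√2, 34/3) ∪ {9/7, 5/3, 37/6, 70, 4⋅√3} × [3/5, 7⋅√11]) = {70} × {3/5}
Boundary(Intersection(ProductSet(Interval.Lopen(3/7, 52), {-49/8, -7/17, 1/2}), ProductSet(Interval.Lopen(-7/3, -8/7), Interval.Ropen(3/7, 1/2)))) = EmptySet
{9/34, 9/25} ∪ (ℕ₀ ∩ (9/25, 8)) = {9/34, 9/25} ∪ {1, 2, …, 7}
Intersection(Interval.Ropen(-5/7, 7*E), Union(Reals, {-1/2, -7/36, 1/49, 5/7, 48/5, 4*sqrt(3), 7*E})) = Interval.Ropen(-5/7, 7*E)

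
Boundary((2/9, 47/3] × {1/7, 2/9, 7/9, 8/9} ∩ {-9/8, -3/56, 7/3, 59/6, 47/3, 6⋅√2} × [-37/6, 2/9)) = {7/3, 59/6, 47/3, 6⋅√2} × {1/7}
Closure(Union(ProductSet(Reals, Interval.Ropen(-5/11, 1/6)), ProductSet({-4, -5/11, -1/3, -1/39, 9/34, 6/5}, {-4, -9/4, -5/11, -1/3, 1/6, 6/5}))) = Union(ProductSet({-4, -5/11, -1/3, -1/39, 9/34, 6/5}, {-4, -9/4, -5/11, -1/3, 1/6, 6/5}), ProductSet(Reals, Interval(-5/11, 1/6)))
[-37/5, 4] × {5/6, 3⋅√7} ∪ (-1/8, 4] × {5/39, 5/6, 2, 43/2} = ((-1/8, 4] × {5/39, 5/6, 2, 43/2}) ∪ ([-37/5, 4] × {5/6, 3⋅√7})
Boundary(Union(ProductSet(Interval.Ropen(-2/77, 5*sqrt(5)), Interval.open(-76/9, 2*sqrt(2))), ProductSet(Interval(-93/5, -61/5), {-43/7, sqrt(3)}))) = Union(ProductSet({-2/77, 5*sqrt(5)}, Interval(-76/9, 2*sqrt(2))), ProductSet(Interval(-93/5, -61/5), {-43/7, sqrt(3)}), ProductSet(Interval(-2/77, 5*sqrt(5)), {-76/9, 2*sqrt(2)}))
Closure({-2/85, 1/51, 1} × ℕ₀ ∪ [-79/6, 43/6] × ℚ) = [-79/6, 43/6] × ℝ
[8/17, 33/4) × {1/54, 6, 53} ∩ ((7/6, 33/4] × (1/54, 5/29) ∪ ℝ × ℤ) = [8/17, 33/4) × {6, 53}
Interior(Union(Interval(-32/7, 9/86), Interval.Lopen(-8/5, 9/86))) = Interval.open(-32/7, 9/86)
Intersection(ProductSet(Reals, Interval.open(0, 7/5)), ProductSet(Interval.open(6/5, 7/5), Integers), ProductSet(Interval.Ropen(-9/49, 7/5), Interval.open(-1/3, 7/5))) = ProductSet(Interval.open(6/5, 7/5), Range(1, 2, 1))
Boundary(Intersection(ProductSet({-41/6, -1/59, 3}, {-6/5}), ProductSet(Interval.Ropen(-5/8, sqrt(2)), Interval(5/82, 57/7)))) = EmptySet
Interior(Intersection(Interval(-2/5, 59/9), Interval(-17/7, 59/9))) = Interval.open(-2/5, 59/9)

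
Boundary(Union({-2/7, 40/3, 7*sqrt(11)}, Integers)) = Union({-2/7, 40/3, 7*sqrt(11)}, Integers)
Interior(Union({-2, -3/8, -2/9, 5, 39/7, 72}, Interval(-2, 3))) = Interval.open(-2, 3)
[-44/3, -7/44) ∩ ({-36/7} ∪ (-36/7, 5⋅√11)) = [-36/7, -7/44)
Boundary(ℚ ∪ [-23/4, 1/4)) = (-∞, -23/4] ∪ [1/4, ∞)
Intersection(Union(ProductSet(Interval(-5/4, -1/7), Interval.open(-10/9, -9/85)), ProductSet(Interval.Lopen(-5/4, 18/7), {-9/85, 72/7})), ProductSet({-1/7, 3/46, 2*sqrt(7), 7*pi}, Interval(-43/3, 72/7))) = Union(ProductSet({-1/7}, Interval.open(-10/9, -9/85)), ProductSet({-1/7, 3/46}, {-9/85, 72/7}))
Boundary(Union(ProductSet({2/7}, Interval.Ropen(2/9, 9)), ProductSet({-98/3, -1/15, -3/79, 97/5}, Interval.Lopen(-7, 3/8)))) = Union(ProductSet({2/7}, Interval(2/9, 9)), ProductSet({-98/3, -1/15, -3/79, 97/5}, Interval(-7, 3/8)))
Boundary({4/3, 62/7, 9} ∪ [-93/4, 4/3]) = {-93/4, 4/3, 62/7, 9}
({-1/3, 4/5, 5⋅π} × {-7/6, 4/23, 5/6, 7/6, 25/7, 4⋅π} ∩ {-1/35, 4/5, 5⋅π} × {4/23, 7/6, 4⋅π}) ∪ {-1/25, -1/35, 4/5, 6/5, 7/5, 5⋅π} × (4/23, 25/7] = ({4/5, 5⋅π} × {4/23, 7/6, 4⋅π}) ∪ ({-1/25, -1/35, 4/5, 6/5, 7/5, 5⋅π} × (4/23, 25/7])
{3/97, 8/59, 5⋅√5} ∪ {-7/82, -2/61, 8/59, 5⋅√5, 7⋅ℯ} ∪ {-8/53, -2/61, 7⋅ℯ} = {-8/53, -7/82, -2/61, 3/97, 8/59, 5⋅√5, 7⋅ℯ}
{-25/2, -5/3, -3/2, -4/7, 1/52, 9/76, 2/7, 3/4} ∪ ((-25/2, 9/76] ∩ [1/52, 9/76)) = {-25/2, -5/3, -3/2, -4/7, 2/7, 3/4} ∪ [1/52, 9/76]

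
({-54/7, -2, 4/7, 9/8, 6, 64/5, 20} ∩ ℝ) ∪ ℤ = ℤ ∪ {-54/7, 4/7, 9/8, 64/5}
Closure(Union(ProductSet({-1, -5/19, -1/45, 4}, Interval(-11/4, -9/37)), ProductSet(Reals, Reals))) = ProductSet(Reals, Reals)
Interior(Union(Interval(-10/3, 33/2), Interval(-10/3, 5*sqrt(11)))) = Interval.open(-10/3, 5*sqrt(11))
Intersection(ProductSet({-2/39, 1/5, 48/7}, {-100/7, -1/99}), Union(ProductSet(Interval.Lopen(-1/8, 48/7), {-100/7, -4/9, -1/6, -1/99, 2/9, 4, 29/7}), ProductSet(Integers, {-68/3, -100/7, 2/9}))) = ProductSet({-2/39, 1/5, 48/7}, {-100/7, -1/99})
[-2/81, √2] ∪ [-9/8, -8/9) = [-9/8, -8/9) ∪ [-2/81, √2]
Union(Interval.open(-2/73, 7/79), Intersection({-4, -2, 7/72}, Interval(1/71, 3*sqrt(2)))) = Union({7/72}, Interval.open(-2/73, 7/79))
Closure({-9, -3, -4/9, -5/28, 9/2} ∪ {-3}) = {-9, -3, -4/9, -5/28, 9/2}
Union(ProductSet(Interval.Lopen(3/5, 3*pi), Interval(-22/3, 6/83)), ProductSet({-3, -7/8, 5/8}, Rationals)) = Union(ProductSet({-3, -7/8, 5/8}, Rationals), ProductSet(Interval.Lopen(3/5, 3*pi), Interval(-22/3, 6/83)))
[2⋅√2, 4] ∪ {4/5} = {4/5} ∪ [2⋅√2, 4]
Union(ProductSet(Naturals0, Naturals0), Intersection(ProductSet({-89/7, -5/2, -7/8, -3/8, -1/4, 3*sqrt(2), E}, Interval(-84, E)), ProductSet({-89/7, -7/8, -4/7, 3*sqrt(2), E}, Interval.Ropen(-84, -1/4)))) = Union(ProductSet({-89/7, -7/8, 3*sqrt(2), E}, Interval.Ropen(-84, -1/4)), ProductSet(Naturals0, Naturals0))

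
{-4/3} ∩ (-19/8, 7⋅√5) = {-4/3}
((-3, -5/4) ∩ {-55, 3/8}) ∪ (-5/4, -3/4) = (-5/4, -3/4)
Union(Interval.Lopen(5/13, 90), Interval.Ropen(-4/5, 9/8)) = Interval(-4/5, 90)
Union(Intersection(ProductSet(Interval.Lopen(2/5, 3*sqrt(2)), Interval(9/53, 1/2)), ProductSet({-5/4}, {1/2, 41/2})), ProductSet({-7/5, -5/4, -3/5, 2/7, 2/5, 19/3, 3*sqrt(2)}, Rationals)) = ProductSet({-7/5, -5/4, -3/5, 2/7, 2/5, 19/3, 3*sqrt(2)}, Rationals)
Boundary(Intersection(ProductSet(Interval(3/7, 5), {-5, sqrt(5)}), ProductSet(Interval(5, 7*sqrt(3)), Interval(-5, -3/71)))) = ProductSet({5}, {-5})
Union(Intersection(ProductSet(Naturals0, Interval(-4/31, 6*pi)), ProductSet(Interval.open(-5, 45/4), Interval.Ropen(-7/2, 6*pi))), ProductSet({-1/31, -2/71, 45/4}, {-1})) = Union(ProductSet({-1/31, -2/71, 45/4}, {-1}), ProductSet(Range(0, 12, 1), Interval.Ropen(-4/31, 6*pi)))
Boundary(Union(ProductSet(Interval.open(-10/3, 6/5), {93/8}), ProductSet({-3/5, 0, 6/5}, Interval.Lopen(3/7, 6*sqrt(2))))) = Union(ProductSet({-3/5, 0, 6/5}, Interval(3/7, 6*sqrt(2))), ProductSet(Interval(-10/3, 6/5), {93/8}))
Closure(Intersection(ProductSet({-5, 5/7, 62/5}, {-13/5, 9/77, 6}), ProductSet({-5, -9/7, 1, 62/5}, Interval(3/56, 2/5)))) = ProductSet({-5, 62/5}, {9/77})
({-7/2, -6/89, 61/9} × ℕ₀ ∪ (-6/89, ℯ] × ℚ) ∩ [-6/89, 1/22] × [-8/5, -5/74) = (-6/89, 1/22] × (ℚ ∩ [-8/5, -5/74))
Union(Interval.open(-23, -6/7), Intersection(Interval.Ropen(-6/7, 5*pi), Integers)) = Union(Interval.open(-23, -6/7), Range(0, 16, 1))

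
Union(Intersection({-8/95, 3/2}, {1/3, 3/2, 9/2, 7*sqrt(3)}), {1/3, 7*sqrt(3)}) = {1/3, 3/2, 7*sqrt(3)}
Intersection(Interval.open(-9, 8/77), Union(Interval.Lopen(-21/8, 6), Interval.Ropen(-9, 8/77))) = Interval.open(-9, 8/77)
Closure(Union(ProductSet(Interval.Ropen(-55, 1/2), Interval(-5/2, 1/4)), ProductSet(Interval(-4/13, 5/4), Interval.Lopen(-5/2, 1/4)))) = Union(ProductSet(Interval(-55, 5/4), {-5/2, 1/4}), ProductSet(Interval(-4/13, 5/4), Interval.Lopen(-5/2, 1/4)), ProductSet(Union({5/4}, Interval.Ropen(-55, 1/2)), Interval(-5/2, 1/4)))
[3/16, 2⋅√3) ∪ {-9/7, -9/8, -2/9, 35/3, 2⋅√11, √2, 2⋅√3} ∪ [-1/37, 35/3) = {-9/7, -9/8, -2/9} ∪ [-1/37, 35/3]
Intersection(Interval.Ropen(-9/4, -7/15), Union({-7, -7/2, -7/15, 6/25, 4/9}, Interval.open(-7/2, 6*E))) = Interval.Ropen(-9/4, -7/15)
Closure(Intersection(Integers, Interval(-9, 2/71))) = Range(-9, 1, 1)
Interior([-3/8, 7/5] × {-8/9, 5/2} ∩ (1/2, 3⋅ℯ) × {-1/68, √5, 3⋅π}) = ∅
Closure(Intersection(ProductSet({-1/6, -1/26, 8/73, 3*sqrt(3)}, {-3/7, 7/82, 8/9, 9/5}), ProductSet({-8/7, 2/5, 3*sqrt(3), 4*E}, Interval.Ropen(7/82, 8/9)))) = ProductSet({3*sqrt(3)}, {7/82})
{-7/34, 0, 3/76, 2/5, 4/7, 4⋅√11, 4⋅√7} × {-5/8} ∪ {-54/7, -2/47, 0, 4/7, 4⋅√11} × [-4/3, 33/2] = ({-54/7, -2/47, 0, 4/7, 4⋅√11} × [-4/3, 33/2]) ∪ ({-7/34, 0, 3/76, 2/5, 4/7, 4⋅√11, 4⋅√7} × {-5/8})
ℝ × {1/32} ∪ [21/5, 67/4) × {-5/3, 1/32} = (ℝ × {1/32}) ∪ ([21/5, 67/4) × {-5/3, 1/32})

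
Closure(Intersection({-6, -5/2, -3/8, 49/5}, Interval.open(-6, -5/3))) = {-5/2}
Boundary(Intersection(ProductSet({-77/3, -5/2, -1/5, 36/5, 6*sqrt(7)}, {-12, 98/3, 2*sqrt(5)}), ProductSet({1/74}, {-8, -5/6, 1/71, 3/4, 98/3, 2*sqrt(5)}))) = EmptySet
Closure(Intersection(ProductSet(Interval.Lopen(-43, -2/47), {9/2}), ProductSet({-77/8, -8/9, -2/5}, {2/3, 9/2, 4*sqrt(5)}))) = ProductSet({-77/8, -8/9, -2/5}, {9/2})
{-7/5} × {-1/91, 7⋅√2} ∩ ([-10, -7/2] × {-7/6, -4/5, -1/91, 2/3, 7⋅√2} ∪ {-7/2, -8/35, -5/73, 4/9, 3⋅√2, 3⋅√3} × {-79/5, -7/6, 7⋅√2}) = ∅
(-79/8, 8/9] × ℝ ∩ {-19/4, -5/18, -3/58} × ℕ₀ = {-19/4, -5/18, -3/58} × ℕ₀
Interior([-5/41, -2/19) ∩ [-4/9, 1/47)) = (-5/41, -2/19)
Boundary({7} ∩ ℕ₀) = {7}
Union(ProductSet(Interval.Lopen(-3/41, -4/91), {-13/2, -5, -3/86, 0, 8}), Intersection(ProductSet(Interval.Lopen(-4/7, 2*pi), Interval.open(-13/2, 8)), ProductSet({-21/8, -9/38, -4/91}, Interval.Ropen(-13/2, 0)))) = Union(ProductSet({-9/38, -4/91}, Interval.open(-13/2, 0)), ProductSet(Interval.Lopen(-3/41, -4/91), {-13/2, -5, -3/86, 0, 8}))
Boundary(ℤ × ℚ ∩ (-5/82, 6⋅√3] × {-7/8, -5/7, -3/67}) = {0, 1, …, 10} × {-7/8, -5/7, -3/67}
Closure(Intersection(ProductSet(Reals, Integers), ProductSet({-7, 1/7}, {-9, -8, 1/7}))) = ProductSet({-7, 1/7}, {-9, -8})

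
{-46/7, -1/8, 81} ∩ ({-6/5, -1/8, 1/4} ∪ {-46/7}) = {-46/7, -1/8}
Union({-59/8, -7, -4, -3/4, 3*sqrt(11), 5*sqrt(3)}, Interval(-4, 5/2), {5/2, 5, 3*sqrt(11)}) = Union({-59/8, -7, 5, 3*sqrt(11), 5*sqrt(3)}, Interval(-4, 5/2))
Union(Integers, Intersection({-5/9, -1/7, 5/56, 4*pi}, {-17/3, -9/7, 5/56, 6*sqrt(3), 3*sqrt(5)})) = Union({5/56}, Integers)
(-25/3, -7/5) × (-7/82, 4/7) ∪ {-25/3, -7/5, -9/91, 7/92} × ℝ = ({-25/3, -7/5, -9/91, 7/92} × ℝ) ∪ ((-25/3, -7/5) × (-7/82, 4/7))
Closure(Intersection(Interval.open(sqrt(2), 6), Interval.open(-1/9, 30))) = Interval(sqrt(2), 6)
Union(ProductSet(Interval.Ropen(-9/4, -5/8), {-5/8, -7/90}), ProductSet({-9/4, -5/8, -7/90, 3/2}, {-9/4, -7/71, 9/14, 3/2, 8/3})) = Union(ProductSet({-9/4, -5/8, -7/90, 3/2}, {-9/4, -7/71, 9/14, 3/2, 8/3}), ProductSet(Interval.Ropen(-9/4, -5/8), {-5/8, -7/90}))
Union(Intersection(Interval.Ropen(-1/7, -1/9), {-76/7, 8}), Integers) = Integers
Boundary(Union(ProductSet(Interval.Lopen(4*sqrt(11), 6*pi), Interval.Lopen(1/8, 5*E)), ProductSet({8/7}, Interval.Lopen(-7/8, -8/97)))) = Union(ProductSet({8/7}, Interval(-7/8, -8/97)), ProductSet({4*sqrt(11), 6*pi}, Interval(1/8, 5*E)), ProductSet(Interval(4*sqrt(11), 6*pi), {1/8, 5*E}))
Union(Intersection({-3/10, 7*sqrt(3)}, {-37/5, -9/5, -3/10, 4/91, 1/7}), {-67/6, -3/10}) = {-67/6, -3/10}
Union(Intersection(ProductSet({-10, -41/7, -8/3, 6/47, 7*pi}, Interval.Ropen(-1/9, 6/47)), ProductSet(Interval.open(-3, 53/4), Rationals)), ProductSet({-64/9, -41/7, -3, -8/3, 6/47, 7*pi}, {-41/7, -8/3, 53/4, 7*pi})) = Union(ProductSet({-8/3, 6/47}, Intersection(Interval.Ropen(-1/9, 6/47), Rationals)), ProductSet({-64/9, -41/7, -3, -8/3, 6/47, 7*pi}, {-41/7, -8/3, 53/4, 7*pi}))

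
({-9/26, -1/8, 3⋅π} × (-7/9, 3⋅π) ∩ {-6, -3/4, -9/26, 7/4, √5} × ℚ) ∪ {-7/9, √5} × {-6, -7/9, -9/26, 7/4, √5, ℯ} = ({-9/26} × (ℚ ∩ (-7/9, 3⋅π))) ∪ ({-7/9, √5} × {-6, -7/9, -9/26, 7/4, √5, ℯ})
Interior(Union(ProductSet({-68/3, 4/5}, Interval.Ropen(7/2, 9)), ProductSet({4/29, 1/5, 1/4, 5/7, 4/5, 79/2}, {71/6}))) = EmptySet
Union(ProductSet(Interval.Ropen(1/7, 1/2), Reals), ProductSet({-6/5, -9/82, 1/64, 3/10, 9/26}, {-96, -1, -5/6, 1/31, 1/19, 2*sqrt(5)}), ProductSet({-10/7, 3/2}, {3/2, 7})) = Union(ProductSet({-10/7, 3/2}, {3/2, 7}), ProductSet({-6/5, -9/82, 1/64, 3/10, 9/26}, {-96, -1, -5/6, 1/31, 1/19, 2*sqrt(5)}), ProductSet(Interval.Ropen(1/7, 1/2), Reals))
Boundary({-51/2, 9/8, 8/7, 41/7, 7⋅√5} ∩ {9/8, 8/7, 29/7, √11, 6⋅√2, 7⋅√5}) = {9/8, 8/7, 7⋅√5}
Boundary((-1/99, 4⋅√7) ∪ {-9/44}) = {-9/44, -1/99, 4⋅√7}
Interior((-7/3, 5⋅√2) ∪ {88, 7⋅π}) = (-7/3, 5⋅√2)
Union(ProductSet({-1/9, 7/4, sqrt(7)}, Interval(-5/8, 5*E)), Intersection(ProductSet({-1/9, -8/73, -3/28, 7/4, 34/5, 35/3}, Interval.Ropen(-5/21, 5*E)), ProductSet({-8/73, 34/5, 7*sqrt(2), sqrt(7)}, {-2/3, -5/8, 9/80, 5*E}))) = Union(ProductSet({-8/73, 34/5}, {9/80}), ProductSet({-1/9, 7/4, sqrt(7)}, Interval(-5/8, 5*E)))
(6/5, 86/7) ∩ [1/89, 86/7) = (6/5, 86/7)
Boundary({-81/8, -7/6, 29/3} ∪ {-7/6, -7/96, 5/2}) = {-81/8, -7/6, -7/96, 5/2, 29/3}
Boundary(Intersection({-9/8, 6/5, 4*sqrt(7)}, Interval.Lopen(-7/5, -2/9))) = {-9/8}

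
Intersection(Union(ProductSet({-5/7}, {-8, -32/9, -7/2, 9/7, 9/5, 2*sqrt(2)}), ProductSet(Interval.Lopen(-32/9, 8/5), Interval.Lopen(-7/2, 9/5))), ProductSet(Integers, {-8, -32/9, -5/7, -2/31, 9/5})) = ProductSet(Range(-3, 2, 1), {-5/7, -2/31, 9/5})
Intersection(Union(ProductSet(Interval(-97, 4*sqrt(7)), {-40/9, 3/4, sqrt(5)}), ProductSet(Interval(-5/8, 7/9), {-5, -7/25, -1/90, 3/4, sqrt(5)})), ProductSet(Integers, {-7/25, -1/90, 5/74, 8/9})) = ProductSet(Range(0, 1, 1), {-7/25, -1/90})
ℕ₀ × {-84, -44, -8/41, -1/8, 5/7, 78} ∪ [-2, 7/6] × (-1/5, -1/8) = (ℕ₀ × {-84, -44, -8/41, -1/8, 5/7, 78}) ∪ ([-2, 7/6] × (-1/5, -1/8))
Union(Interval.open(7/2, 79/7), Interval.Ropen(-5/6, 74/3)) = Interval.Ropen(-5/6, 74/3)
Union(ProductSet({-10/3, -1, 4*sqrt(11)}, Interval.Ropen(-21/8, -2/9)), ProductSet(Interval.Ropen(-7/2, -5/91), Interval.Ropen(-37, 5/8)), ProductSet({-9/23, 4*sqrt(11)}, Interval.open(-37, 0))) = Union(ProductSet({-9/23, 4*sqrt(11)}, Interval.open(-37, 0)), ProductSet({-10/3, -1, 4*sqrt(11)}, Interval.Ropen(-21/8, -2/9)), ProductSet(Interval.Ropen(-7/2, -5/91), Interval.Ropen(-37, 5/8)))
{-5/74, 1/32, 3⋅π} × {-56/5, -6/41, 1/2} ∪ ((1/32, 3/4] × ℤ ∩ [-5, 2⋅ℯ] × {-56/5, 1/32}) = {-5/74, 1/32, 3⋅π} × {-56/5, -6/41, 1/2}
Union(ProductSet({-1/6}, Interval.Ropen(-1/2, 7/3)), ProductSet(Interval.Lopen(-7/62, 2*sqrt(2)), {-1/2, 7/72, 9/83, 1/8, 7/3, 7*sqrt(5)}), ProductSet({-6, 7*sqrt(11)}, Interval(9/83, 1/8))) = Union(ProductSet({-1/6}, Interval.Ropen(-1/2, 7/3)), ProductSet({-6, 7*sqrt(11)}, Interval(9/83, 1/8)), ProductSet(Interval.Lopen(-7/62, 2*sqrt(2)), {-1/2, 7/72, 9/83, 1/8, 7/3, 7*sqrt(5)}))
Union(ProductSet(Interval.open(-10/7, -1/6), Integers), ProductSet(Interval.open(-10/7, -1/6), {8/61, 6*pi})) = ProductSet(Interval.open(-10/7, -1/6), Union({8/61, 6*pi}, Integers))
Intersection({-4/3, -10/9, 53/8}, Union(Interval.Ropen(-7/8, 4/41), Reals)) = {-4/3, -10/9, 53/8}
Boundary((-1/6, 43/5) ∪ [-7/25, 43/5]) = {-7/25, 43/5}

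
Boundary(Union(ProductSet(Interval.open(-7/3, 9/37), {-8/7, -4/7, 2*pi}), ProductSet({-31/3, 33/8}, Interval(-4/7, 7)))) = Union(ProductSet({-31/3, 33/8}, Interval(-4/7, 7)), ProductSet(Interval(-7/3, 9/37), {-8/7, -4/7, 2*pi}))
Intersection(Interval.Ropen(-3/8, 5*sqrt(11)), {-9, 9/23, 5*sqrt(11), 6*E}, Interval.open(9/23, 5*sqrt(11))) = {6*E}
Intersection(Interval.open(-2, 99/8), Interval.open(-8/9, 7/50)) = Interval.open(-8/9, 7/50)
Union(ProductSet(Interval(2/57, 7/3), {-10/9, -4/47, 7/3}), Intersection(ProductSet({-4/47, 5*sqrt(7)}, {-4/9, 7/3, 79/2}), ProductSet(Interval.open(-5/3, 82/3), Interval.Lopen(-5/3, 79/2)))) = Union(ProductSet({-4/47, 5*sqrt(7)}, {-4/9, 7/3, 79/2}), ProductSet(Interval(2/57, 7/3), {-10/9, -4/47, 7/3}))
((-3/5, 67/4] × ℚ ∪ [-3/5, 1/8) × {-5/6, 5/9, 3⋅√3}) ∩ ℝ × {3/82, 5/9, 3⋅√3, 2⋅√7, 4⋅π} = ((-3/5, 67/4] × {3/82, 5/9}) ∪ ([-3/5, 1/8) × {5/9, 3⋅√3})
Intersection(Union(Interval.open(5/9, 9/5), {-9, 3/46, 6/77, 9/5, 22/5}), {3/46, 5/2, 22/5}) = {3/46, 22/5}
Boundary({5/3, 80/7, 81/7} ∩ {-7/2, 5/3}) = {5/3}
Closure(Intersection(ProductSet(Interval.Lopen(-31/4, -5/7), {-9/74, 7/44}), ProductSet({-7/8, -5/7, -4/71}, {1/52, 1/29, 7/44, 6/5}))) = ProductSet({-7/8, -5/7}, {7/44})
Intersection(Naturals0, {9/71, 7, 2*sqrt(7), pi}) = {7}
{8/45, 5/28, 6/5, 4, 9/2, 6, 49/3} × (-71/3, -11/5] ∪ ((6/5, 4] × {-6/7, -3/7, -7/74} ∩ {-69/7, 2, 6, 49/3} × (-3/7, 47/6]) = ({2} × {-7/74}) ∪ ({8/45, 5/28, 6/5, 4, 9/2, 6, 49/3} × (-71/3, -11/5])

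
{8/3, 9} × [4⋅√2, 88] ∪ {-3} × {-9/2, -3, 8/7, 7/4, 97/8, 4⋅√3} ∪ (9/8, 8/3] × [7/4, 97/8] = ((9/8, 8/3] × [7/4, 97/8]) ∪ ({8/3, 9} × [4⋅√2, 88]) ∪ ({-3} × {-9/2, -3, 8/7, 7/4, 97/8, 4⋅√3})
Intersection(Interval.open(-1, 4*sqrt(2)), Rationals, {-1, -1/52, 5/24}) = {-1/52, 5/24}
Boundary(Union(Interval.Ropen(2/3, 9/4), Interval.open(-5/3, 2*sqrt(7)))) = {-5/3, 2*sqrt(7)}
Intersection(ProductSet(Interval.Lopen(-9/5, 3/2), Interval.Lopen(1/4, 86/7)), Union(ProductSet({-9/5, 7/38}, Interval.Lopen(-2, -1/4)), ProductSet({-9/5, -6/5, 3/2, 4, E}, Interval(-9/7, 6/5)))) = ProductSet({-6/5, 3/2}, Interval.Lopen(1/4, 6/5))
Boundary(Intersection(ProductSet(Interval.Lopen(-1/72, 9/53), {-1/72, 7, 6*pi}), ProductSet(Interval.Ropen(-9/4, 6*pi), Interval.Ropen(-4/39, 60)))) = ProductSet(Interval(-1/72, 9/53), {-1/72, 7, 6*pi})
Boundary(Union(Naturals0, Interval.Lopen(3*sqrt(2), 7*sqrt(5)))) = Union(Complement(Naturals0, Interval.open(3*sqrt(2), 7*sqrt(5))), {3*sqrt(2), 7*sqrt(5)})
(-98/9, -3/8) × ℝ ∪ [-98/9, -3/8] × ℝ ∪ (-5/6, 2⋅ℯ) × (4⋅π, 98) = ([-98/9, -3/8] × ℝ) ∪ ((-5/6, 2⋅ℯ) × (4⋅π, 98))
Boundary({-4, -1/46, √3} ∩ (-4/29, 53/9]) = {-1/46, √3}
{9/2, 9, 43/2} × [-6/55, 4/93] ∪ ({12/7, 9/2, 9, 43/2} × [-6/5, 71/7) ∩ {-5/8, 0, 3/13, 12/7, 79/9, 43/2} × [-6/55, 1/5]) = ({12/7, 43/2} × [-6/55, 1/5]) ∪ ({9/2, 9, 43/2} × [-6/55, 4/93])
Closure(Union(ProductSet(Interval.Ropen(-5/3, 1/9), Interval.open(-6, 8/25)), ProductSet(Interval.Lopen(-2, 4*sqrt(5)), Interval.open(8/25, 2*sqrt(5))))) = Union(ProductSet({-2, 4*sqrt(5)}, Interval(8/25, 2*sqrt(5))), ProductSet({-5/3, 1/9}, Interval(-6, 8/25)), ProductSet(Interval(-2, 4*sqrt(5)), {8/25, 2*sqrt(5)}), ProductSet(Interval.Lopen(-2, 4*sqrt(5)), Interval.open(8/25, 2*sqrt(5))), ProductSet(Interval(-5/3, 1/9), {-6, 8/25}), ProductSet(Interval.Ropen(-5/3, 1/9), Interval.open(-6, 8/25)))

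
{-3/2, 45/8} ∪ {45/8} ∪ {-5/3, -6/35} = {-5/3, -3/2, -6/35, 45/8}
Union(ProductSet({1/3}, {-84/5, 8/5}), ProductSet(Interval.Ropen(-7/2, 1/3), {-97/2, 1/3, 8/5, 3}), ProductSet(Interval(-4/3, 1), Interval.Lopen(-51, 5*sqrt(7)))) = Union(ProductSet(Interval.Ropen(-7/2, 1/3), {-97/2, 1/3, 8/5, 3}), ProductSet(Interval(-4/3, 1), Interval.Lopen(-51, 5*sqrt(7))))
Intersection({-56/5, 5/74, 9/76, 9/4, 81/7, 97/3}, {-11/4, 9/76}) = {9/76}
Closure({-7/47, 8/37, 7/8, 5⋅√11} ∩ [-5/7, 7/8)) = {-7/47, 8/37}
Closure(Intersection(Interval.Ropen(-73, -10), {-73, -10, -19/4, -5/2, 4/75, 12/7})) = {-73}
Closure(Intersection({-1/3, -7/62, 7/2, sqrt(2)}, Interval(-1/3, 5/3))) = {-1/3, -7/62, sqrt(2)}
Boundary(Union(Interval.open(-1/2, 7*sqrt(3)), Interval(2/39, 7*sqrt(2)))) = {-1/2, 7*sqrt(3)}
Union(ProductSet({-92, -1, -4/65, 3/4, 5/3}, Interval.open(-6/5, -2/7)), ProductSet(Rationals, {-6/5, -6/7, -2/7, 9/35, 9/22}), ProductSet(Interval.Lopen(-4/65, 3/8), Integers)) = Union(ProductSet({-92, -1, -4/65, 3/4, 5/3}, Interval.open(-6/5, -2/7)), ProductSet(Interval.Lopen(-4/65, 3/8), Integers), ProductSet(Rationals, {-6/5, -6/7, -2/7, 9/35, 9/22}))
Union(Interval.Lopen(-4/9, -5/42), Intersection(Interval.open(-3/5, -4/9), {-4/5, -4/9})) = Interval.Lopen(-4/9, -5/42)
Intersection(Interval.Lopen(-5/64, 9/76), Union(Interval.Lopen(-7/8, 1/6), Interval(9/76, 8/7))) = Interval.Lopen(-5/64, 9/76)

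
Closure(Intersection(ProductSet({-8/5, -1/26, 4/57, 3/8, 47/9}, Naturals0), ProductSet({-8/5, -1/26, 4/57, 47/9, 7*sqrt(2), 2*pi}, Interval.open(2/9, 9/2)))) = ProductSet({-8/5, -1/26, 4/57, 47/9}, Range(1, 5, 1))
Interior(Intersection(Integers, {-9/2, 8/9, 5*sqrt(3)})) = EmptySet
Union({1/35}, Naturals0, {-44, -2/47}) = Union({-44, -2/47, 1/35}, Naturals0)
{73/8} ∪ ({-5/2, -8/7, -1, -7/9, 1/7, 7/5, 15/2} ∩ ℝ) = {-5/2, -8/7, -1, -7/9, 1/7, 7/5, 15/2, 73/8}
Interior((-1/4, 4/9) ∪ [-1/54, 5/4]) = (-1/4, 5/4)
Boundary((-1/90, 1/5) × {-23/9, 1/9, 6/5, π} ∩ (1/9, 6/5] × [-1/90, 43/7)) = [1/9, 1/5] × {1/9, 6/5, π}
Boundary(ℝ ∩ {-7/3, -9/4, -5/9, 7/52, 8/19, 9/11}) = {-7/3, -9/4, -5/9, 7/52, 8/19, 9/11}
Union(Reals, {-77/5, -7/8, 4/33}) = Reals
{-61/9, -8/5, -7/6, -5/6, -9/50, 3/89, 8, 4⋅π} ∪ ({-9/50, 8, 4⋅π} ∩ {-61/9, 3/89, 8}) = {-61/9, -8/5, -7/6, -5/6, -9/50, 3/89, 8, 4⋅π}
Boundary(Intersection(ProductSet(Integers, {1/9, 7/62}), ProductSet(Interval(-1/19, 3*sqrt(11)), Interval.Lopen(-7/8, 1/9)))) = ProductSet(Range(0, 10, 1), {1/9})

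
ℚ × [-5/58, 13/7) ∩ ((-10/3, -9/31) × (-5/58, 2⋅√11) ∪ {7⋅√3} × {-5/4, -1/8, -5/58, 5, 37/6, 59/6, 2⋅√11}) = (ℚ ∩ (-10/3, -9/31)) × (-5/58, 13/7)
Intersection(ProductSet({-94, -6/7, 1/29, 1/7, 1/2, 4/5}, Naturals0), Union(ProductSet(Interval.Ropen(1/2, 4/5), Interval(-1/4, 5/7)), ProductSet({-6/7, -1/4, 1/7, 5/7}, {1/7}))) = ProductSet({1/2}, Range(0, 1, 1))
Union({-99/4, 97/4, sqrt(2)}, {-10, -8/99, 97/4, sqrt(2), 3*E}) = {-99/4, -10, -8/99, 97/4, sqrt(2), 3*E}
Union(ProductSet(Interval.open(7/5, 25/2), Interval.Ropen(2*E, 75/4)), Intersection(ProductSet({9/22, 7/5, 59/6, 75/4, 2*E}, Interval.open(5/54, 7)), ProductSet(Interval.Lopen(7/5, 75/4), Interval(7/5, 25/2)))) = Union(ProductSet({59/6, 75/4, 2*E}, Interval.Ropen(7/5, 7)), ProductSet(Interval.open(7/5, 25/2), Interval.Ropen(2*E, 75/4)))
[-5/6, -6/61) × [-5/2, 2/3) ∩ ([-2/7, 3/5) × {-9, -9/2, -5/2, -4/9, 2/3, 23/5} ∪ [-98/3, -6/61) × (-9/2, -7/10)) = ([-2/7, -6/61) × {-5/2, -4/9}) ∪ ([-5/6, -6/61) × [-5/2, -7/10))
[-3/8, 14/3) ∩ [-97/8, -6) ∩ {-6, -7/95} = ∅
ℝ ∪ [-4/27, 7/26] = (-∞, ∞)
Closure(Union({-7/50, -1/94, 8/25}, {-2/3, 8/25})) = {-2/3, -7/50, -1/94, 8/25}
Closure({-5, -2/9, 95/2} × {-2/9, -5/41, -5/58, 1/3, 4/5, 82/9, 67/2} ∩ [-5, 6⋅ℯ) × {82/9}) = {-5, -2/9} × {82/9}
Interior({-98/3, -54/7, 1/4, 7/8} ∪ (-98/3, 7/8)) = (-98/3, 7/8)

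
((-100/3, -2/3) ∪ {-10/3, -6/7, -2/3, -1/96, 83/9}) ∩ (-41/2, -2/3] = (-41/2, -2/3]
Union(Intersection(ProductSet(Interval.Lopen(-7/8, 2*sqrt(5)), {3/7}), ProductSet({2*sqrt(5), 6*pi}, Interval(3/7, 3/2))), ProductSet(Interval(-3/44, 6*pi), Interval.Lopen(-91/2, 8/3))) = ProductSet(Interval(-3/44, 6*pi), Interval.Lopen(-91/2, 8/3))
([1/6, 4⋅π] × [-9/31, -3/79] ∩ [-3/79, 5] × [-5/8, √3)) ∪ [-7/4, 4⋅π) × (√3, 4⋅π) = ([1/6, 5] × [-9/31, -3/79]) ∪ ([-7/4, 4⋅π) × (√3, 4⋅π))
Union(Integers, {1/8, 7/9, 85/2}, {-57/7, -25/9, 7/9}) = Union({-57/7, -25/9, 1/8, 7/9, 85/2}, Integers)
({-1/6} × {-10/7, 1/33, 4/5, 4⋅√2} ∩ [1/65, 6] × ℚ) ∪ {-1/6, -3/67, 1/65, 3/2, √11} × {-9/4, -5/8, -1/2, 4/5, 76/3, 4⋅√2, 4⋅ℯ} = {-1/6, -3/67, 1/65, 3/2, √11} × {-9/4, -5/8, -1/2, 4/5, 76/3, 4⋅√2, 4⋅ℯ}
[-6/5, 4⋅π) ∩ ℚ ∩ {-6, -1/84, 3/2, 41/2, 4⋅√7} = {-1/84, 3/2}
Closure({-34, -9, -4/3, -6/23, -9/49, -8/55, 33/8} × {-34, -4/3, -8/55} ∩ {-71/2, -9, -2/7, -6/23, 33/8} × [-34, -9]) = {-9, -6/23, 33/8} × {-34}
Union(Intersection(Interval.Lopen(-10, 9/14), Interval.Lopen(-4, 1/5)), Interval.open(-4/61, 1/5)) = Interval.Lopen(-4, 1/5)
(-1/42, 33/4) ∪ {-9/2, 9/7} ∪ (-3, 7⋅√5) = {-9/2} ∪ (-3, 7⋅√5)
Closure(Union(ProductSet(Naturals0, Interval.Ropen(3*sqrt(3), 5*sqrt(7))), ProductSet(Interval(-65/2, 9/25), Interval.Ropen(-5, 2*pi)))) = Union(ProductSet(Interval(-65/2, 9/25), Interval(-5, 2*pi)), ProductSet(Naturals0, Interval(3*sqrt(3), 5*sqrt(7))))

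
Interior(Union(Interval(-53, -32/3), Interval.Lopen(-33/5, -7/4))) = Union(Interval.open(-53, -32/3), Interval.open(-33/5, -7/4))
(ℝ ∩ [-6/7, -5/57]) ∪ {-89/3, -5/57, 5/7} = {-89/3, 5/7} ∪ [-6/7, -5/57]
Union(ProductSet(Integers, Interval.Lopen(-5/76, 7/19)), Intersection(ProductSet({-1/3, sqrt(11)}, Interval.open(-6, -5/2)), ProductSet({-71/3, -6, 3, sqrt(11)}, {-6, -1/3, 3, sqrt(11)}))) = ProductSet(Integers, Interval.Lopen(-5/76, 7/19))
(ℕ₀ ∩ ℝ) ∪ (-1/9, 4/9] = (-1/9, 4/9] ∪ ℕ₀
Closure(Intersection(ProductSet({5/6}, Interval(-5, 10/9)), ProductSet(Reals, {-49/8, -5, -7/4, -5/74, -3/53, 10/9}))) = ProductSet({5/6}, {-5, -7/4, -5/74, -3/53, 10/9})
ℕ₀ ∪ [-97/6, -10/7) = [-97/6, -10/7) ∪ ℕ₀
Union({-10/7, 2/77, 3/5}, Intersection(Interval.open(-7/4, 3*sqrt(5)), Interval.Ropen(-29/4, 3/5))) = Interval.Lopen(-7/4, 3/5)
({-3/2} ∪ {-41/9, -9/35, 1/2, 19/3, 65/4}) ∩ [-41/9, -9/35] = {-41/9, -3/2, -9/35}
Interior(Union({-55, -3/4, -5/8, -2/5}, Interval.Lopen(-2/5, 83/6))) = Interval.open(-2/5, 83/6)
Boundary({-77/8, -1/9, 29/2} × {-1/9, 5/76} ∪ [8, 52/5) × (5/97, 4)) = ({-77/8, -1/9, 29/2} × {-1/9, 5/76}) ∪ ({8, 52/5} × [5/97, 4]) ∪ ([8, 52/5] × {5/97, 4})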